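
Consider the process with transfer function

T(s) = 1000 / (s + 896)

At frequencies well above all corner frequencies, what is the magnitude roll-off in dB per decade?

-20 dB/decade

Each pole contributes −20 dB/decade at high frequency; each zero contributes +20 dB/decade.
Net: 0 zero(s) − 1 pole(s) → -20 dB/decade.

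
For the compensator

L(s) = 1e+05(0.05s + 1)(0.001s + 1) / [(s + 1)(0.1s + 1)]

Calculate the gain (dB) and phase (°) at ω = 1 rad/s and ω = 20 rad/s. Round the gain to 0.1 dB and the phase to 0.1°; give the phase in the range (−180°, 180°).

At ω = 1 rad/s:
zero (1 + j1·0.05) = 1 + j0.05 → |·| ≈ 1.0012, ∠ ≈ 2.86°
zero (1 + j1·0.001) = 1 + j0.001 → |·| ≈ 1, ∠ ≈ 0.06°
pole (1 + j1·1) = 1 + j1 → |·| ≈ 1.4142, ∠ ≈ 45.00°
pole (1 + j1·0.1) = 1 + j0.1 → |·| ≈ 1.005, ∠ ≈ 5.71°
|L| = 1e+05 · 1.0012 · 1 / (1.4142 · 1.005) ≈ 70444
Gain = 20 log₁₀(70444) ≈ 96.96 dB
∠L = (2.86° + 0.06°) − (45.00° + 5.71°) = -47.79°

At ω = 20 rad/s:
zero (1 + j20·0.05) = 1 + j1 → |·| ≈ 1.4142, ∠ ≈ 45.00°
zero (1 + j20·0.001) = 1 + j0.02 → |·| ≈ 1.0002, ∠ ≈ 1.15°
pole (1 + j20·1) = 1 + j20 → |·| ≈ 20.025, ∠ ≈ 87.14°
pole (1 + j20·0.1) = 1 + j2 → |·| ≈ 2.2361, ∠ ≈ 63.43°
|L| = 1e+05 · 1.4142 · 1.0002 / (20.025 · 2.2361) ≈ 3158.9
Gain = 20 log₁₀(3158.9) ≈ 69.99 dB
∠L = (45.00° + 1.15°) − (87.14° + 63.43°) = -104.42°

ω = 1: 97.0 dB, -47.8°; ω = 20: 70.0 dB, -104.4°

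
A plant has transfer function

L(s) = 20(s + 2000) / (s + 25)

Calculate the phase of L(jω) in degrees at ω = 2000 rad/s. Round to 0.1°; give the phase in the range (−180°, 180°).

-44.3°

At s = jω = j2000:
zero (s+2000): 2000 + j2000 → |·| = √(2000²+2000²) = √8000000 ≈ 2828.4, ∠ = arctan(2000/2000) ≈ 45.00°
pole (s+25): 25 + j2000 → |·| = √(25²+2000²) = √4000625 ≈ 2000.2, ∠ = arctan(2000/25) ≈ 89.28°
∠L = 45.00° − 89.28° = -44.28°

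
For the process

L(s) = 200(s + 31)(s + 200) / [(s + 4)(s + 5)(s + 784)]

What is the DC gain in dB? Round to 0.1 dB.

38.0 dB

L(0) = 200·31·200 / (4·5·784) ≈ 79.082
20 log₁₀(79.082) ≈ 37.96 dB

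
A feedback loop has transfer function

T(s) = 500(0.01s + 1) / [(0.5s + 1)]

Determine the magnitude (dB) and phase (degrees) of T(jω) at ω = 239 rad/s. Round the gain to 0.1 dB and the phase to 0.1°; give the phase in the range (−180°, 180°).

20.7 dB, -22.2°

At ω = 239 rad/s:
zero (1 + j239·0.01) = 1 + j2.39 → |·| ≈ 2.5908, ∠ ≈ 67.30°
pole (1 + j239·0.5) = 1 + j119.5 → |·| ≈ 119.5, ∠ ≈ 89.52°
|T| = 500 · 2.5908 / (119.5) ≈ 10.84
Gain = 20 log₁₀(10.84) ≈ 20.70 dB
∠T = (67.30°) − (89.52°) = -22.22°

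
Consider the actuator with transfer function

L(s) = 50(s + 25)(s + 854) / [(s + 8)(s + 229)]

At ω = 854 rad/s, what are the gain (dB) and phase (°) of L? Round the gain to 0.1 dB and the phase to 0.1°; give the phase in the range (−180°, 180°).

At s = jω = j854:
zero (s+25): 25 + j854 → |·| = √(25²+854²) = √729941 ≈ 854.37, ∠ = arctan(854/25) ≈ 88.32°
zero (s+854): 854 + j854 → |·| = √(854²+854²) = √1458632 ≈ 1207.7, ∠ = arctan(854/854) ≈ 45.00°
pole (s+8): 8 + j854 → |·| = √(8²+854²) = √729380 ≈ 854.04, ∠ = arctan(854/8) ≈ 89.46°
pole (s+229): 229 + j854 → |·| = √(229²+854²) = √781757 ≈ 884.17, ∠ = arctan(854/229) ≈ 74.99°
|L| = 50 · 1.0318e+06 / 7.5512e+05 ≈ 68.32
Gain = 20 log₁₀(68.32) ≈ 36.69 dB
∠L = 133.32° − 164.45° = -31.13°

36.7 dB, -31.1°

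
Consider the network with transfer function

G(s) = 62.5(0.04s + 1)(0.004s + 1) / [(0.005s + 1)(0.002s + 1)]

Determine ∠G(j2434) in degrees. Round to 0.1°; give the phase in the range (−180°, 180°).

9.9°

At ω = 2434 rad/s:
zero (1 + j2434·0.04) = 1 + j97.36 → |·| ≈ 97.365, ∠ ≈ 89.41°
zero (1 + j2434·0.004) = 1 + j9.736 → |·| ≈ 9.7872, ∠ ≈ 84.14°
pole (1 + j2434·0.005) = 1 + j12.17 → |·| ≈ 12.211, ∠ ≈ 85.30°
pole (1 + j2434·0.002) = 1 + j4.868 → |·| ≈ 4.9697, ∠ ≈ 78.39°
∠G = (89.41° + 84.14°) − (85.30° + 78.39°) = 9.86°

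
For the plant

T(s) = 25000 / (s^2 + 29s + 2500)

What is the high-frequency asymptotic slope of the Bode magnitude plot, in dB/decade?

Each pole contributes −20 dB/decade at high frequency; each zero contributes +20 dB/decade.
Net: 0 zero(s) − 2 pole(s) → -40 dB/decade.

-40 dB/decade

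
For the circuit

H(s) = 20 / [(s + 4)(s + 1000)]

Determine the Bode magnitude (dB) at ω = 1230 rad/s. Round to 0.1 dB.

-99.8 dB

At s = jω = j1230:
pole (s+4): 4 + j1230 → |·| = √(4²+1230²) = √1512916 ≈ 1230, ∠ = arctan(1230/4) ≈ 89.81°
pole (s+1000): 1000 + j1230 → |·| = √(1000²+1230²) = √2512900 ≈ 1585.2, ∠ = arctan(1230/1000) ≈ 50.89°
|H| = 20 / 1.9498e+06 ≈ 1.0257e-05
Gain = 20 log₁₀(1.0257e-05) ≈ -99.78 dB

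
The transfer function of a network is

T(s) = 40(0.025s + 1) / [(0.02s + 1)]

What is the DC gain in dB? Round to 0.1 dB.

32.0 dB

T(0) = 40 · 1 / 1 = 40
20 log₁₀(40) ≈ 32.04 dB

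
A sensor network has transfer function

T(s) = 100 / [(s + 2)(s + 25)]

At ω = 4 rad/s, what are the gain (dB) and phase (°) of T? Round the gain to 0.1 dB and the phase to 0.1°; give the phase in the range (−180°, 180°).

At s = jω = j4:
pole (s+2): 2 + j4 → |·| = √(2²+4²) = √20 ≈ 4.4721, ∠ = arctan(4/2) ≈ 63.43°
pole (s+25): 25 + j4 → |·| = √(25²+4²) = √641 ≈ 25.318, ∠ = arctan(4/25) ≈ 9.09°
|T| = 100 / 113.22 ≈ 0.88324
Gain = 20 log₁₀(0.88324) ≈ -1.08 dB
∠T = 0.00° − 72.52° = -72.52°

-1.1 dB, -72.5°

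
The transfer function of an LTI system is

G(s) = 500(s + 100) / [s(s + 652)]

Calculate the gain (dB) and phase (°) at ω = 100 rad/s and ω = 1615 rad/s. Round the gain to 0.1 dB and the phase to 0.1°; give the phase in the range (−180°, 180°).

At s = jω = j100:
zero (s+100): 100 + j100 → |·| = √(100²+100²) = √20000 ≈ 141.42, ∠ = arctan(100/100) ≈ 45.00°
pole (s+652): 652 + j100 → |·| = √(652²+100²) = √435104 ≈ 659.62, ∠ = arctan(100/652) ≈ 8.72°
pole at origin: |s| = 100, ∠ = 90.00° (in denominator)
|G| = 500 · 141.42 / 65962 ≈ 1.072
Gain = 20 log₁₀(1.072) ≈ 0.60 dB
∠G = 45.00° − 98.72° = -53.72°

At s = jω = j1615:
zero (s+100): 100 + j1615 → |·| = √(100²+1615²) = √2618225 ≈ 1618.1, ∠ = arctan(1615/100) ≈ 86.46°
pole (s+652): 652 + j1615 → |·| = √(652²+1615²) = √3033329 ≈ 1741.6, ∠ = arctan(1615/652) ≈ 68.02°
pole at origin: |s| = 1615, ∠ = 90.00° (in denominator)
|G| = 500 · 1618.1 / 2.8127e+06 ≈ 0.28764
Gain = 20 log₁₀(0.28764) ≈ -10.82 dB
∠G = 86.46° − 158.02° = -71.56°

ω = 100: 0.6 dB, -53.7°; ω = 1615: -10.8 dB, -71.6°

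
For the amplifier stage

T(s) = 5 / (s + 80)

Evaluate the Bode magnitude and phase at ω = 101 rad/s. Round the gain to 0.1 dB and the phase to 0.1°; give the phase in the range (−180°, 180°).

Substitute s = j101:
Numerator: 5 = 5 + j0
Denominator: (j101) + 80 = 80 + j101
|N| = √(5² + 0²) ≈ 5, ∠N ≈ 0.00°
|D| = √(80² + 101²) ≈ 128.84, ∠D ≈ 51.62°
|T| = 5 / 128.84 ≈ 0.038808
Gain = 20 log₁₀(0.038808) ≈ -28.22 dB
∠T = 0.00° − 51.62° = -51.62°

-28.2 dB, -51.6°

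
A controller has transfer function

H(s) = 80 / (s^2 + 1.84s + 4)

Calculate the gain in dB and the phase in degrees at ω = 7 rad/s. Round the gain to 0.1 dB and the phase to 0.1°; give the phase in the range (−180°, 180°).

At s = jω = j7:
quadratic: (j7)² + 1.84·j7 + 4 = -45 + j12.88 → |·| ≈ 46.807, ∠ ≈ 164.03°
|H| = 80 / 46.807 ≈ 1.7091
Gain = 20 log₁₀(1.7091) ≈ 4.66 dB
∠H = 0.00° − 164.03° = -164.03°

4.7 dB, -164.0°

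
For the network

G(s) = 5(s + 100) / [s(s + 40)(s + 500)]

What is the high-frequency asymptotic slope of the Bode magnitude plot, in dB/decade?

-40 dB/decade

Each pole contributes −20 dB/decade at high frequency; each zero contributes +20 dB/decade.
Net: 1 zero(s) − 3 pole(s) → -40 dB/decade.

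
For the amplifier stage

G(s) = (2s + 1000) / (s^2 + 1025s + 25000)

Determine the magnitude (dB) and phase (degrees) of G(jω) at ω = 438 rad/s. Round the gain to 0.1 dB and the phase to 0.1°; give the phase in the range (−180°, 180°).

-51.1 dB, -69.2°

Substitute s = j438:
Numerator: 2(j438) + 1000 = 1000 + j876
Denominator: (j438)^2 + 1025(j438) + 25000 = -166844 + j448950
|N| = √(1000² + 876²) ≈ 1329.4, ∠N ≈ 41.22°
|D| = √(166844² + 448950²) ≈ 4.7895e+05, ∠D ≈ 110.39°
|G| = 1329.4 / 4.7895e+05 ≈ 0.0027757
Gain = 20 log₁₀(0.0027757) ≈ -51.13 dB
∠G = 41.22° − 110.39° = -69.17°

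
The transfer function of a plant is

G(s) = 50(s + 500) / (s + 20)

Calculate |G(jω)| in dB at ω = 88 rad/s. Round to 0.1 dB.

49.0 dB

At s = jω = j88:
zero (s+500): 500 + j88 → |·| = √(500²+88²) = √257744 ≈ 507.68, ∠ = arctan(88/500) ≈ 9.98°
pole (s+20): 20 + j88 → |·| = √(20²+88²) = √8144 ≈ 90.244, ∠ = arctan(88/20) ≈ 77.20°
|G| = 50 · 507.68 / 90.244 ≈ 281.28
Gain = 20 log₁₀(281.28) ≈ 48.98 dB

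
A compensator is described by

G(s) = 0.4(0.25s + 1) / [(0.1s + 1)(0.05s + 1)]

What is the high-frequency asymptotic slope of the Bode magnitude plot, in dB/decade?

-20 dB/decade

Each pole contributes −20 dB/decade at high frequency; each zero contributes +20 dB/decade.
Net: 1 zero(s) − 2 pole(s) → -20 dB/decade.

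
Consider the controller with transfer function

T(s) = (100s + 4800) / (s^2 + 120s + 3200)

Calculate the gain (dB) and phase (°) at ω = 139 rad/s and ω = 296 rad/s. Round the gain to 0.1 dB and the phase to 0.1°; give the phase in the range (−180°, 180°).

Substitute s = j139:
Numerator: 100(j139) + 4800 = 4800 + j13900
Denominator: (j139)^2 + 120(j139) + 3200 = -16121 + j16680
|N| = √(4800² + 13900²) ≈ 14705, ∠N ≈ 70.95°
|D| = √(16121² + 16680²) ≈ 23197, ∠D ≈ 134.02°
|T| = 14705 / 23197 ≈ 0.63392
Gain = 20 log₁₀(0.63392) ≈ -3.96 dB
∠T = 70.95° − 134.02° = -63.07°

Substitute s = j296:
Numerator: 100(j296) + 4800 = 4800 + j29600
Denominator: (j296)^2 + 120(j296) + 3200 = -84416 + j35520
|N| = √(4800² + 29600²) ≈ 29987, ∠N ≈ 80.79°
|D| = √(84416² + 35520²) ≈ 91585, ∠D ≈ 157.18°
|T| = 29987 / 91585 ≈ 0.32742
Gain = 20 log₁₀(0.32742) ≈ -9.70 dB
∠T = 80.79° − 157.18° = -76.39°

ω = 139: -4.0 dB, -63.1°; ω = 296: -9.7 dB, -76.4°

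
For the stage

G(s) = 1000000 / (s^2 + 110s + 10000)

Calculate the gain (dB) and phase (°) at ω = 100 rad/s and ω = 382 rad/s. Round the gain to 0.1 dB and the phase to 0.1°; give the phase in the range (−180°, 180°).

ω = 100: 39.2 dB, -90.0°; ω = 382: 16.9 dB, -162.8°

At s = jω = j100:
quadratic: (j100)² + 110·j100 + 10000 = 0 + j11000 → |·| ≈ 11000, ∠ ≈ 90.00°
|G| = 1000000 / 11000 ≈ 90.909
Gain = 20 log₁₀(90.909) ≈ 39.17 dB
∠G = 0.00° − 90.00° = -90.00°

At s = jω = j382:
quadratic: (j382)² + 110·j382 + 10000 = -135924 + j42020 → |·| ≈ 1.4227e+05, ∠ ≈ 162.82°
|G| = 1000000 / 1.4227e+05 ≈ 7.0289
Gain = 20 log₁₀(7.0289) ≈ 16.94 dB
∠G = 0.00° − 162.82° = -162.82°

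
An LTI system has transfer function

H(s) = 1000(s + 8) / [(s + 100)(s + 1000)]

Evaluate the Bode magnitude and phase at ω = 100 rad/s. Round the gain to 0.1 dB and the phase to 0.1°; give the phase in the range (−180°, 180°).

At s = jω = j100:
zero (s+8): 8 + j100 → |·| = √(8²+100²) = √10064 ≈ 100.32, ∠ = arctan(100/8) ≈ 85.43°
pole (s+100): 100 + j100 → |·| = √(100²+100²) = √20000 ≈ 141.42, ∠ = arctan(100/100) ≈ 45.00°
pole (s+1000): 1000 + j100 → |·| = √(1000²+100²) = √1010000 ≈ 1005, ∠ = arctan(100/1000) ≈ 5.71°
|H| = 1000 · 100.32 / 1.4213e+05 ≈ 0.70583
Gain = 20 log₁₀(0.70583) ≈ -3.03 dB
∠H = 85.43° − 50.71° = 34.72°

-3.0 dB, 34.7°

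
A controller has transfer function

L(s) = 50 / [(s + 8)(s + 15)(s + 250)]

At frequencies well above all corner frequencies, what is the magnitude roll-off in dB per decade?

Each pole contributes −20 dB/decade at high frequency; each zero contributes +20 dB/decade.
Net: 0 zero(s) − 3 pole(s) → -60 dB/decade.

-60 dB/decade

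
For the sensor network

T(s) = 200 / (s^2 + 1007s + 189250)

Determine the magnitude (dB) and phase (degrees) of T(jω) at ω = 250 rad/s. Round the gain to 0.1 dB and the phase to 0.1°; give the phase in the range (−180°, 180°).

-63.0 dB, -63.3°

Substitute s = j250:
Numerator: 200 = 200 + j0
Denominator: (j250)^2 + 1007(j250) + 189250 = 126750 + j251750
|N| = √(200² + 0²) ≈ 200, ∠N ≈ 0.00°
|D| = √(126750² + 251750²) ≈ 2.8186e+05, ∠D ≈ 63.28°
|T| = 200 / 2.8186e+05 ≈ 0.00070957
Gain = 20 log₁₀(0.00070957) ≈ -62.98 dB
∠T = 0.00° − 63.28° = -63.28°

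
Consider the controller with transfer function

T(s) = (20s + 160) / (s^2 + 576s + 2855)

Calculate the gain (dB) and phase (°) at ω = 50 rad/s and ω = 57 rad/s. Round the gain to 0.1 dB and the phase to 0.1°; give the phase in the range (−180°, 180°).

ω = 50: -29.1 dB, -8.4°; ω = 57: -29.1 dB, -8.7°

Substitute s = j50:
Numerator: 20(j50) + 160 = 160 + j1000
Denominator: (j50)^2 + 576(j50) + 2855 = 355 + j28800
|N| = √(160² + 1000²) ≈ 1012.7, ∠N ≈ 80.91°
|D| = √(355² + 28800²) ≈ 28802, ∠D ≈ 89.29°
|T| = 1012.7 / 28802 ≈ 0.035161
Gain = 20 log₁₀(0.035161) ≈ -29.08 dB
∠T = 80.91° − 89.29° = -8.38°

Substitute s = j57:
Numerator: 20(j57) + 160 = 160 + j1140
Denominator: (j57)^2 + 576(j57) + 2855 = -394 + j32832
|N| = √(160² + 1140²) ≈ 1151.2, ∠N ≈ 82.01°
|D| = √(394² + 32832²) ≈ 32834, ∠D ≈ 90.69°
|T| = 1151.2 / 32834 ≈ 0.035061
Gain = 20 log₁₀(0.035061) ≈ -29.10 dB
∠T = 82.01° − 90.69° = -8.68°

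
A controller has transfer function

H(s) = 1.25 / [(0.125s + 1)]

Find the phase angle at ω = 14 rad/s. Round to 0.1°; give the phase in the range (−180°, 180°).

-60.3°

At ω = 14 rad/s:
pole (1 + j14·0.125) = 1 + j1.75 → |·| ≈ 2.0156, ∠ ≈ 60.26°
∠H = (0°) − (60.26°) = -60.26°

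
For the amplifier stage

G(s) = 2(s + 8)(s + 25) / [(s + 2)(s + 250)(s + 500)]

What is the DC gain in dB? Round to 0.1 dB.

G(0) = 2·8·25 / (2·250·500) = 0.0016
20 log₁₀(0.0016) ≈ -55.92 dB

-55.9 dB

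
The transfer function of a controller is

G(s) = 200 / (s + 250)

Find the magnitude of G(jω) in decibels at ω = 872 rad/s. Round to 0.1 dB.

At s = jω = j872:
pole (s+250): 250 + j872 → |·| = √(250²+872²) = √822884 ≈ 907.13, ∠ = arctan(872/250) ≈ 74.00°
|G| = 200 / 907.13 ≈ 0.22048
Gain = 20 log₁₀(0.22048) ≈ -13.13 dB

-13.1 dB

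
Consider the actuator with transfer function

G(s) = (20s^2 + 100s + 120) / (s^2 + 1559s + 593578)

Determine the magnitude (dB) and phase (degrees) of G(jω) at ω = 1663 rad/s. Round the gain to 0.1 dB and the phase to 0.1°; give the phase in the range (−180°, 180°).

Substitute s = j1663:
Numerator: 20(j1663)^2 + 100(j1663) + 120 = -55311260 + j166300
Denominator: (j1663)^2 + 1559(j1663) + 593578 = -2171991 + j2592617
|N| = √(55311260² + 166300²) ≈ 5.5312e+07, ∠N ≈ 179.83°
|D| = √(2171991² + 2592617²) ≈ 3.3822e+06, ∠D ≈ 129.95°
|G| = 5.5312e+07 / 3.3822e+06 ≈ 16.354
Gain = 20 log₁₀(16.354) ≈ 24.27 dB
∠G = 179.83° − 129.95° = 49.88°

24.3 dB, 49.9°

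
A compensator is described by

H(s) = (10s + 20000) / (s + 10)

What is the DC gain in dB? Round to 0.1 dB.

66.0 dB

H(0) = 20000 / 10 = 2000
20 log₁₀(2000) ≈ 66.02 dB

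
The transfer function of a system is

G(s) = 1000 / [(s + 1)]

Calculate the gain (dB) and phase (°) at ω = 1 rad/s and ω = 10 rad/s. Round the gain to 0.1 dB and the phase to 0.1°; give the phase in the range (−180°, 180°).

At ω = 1 rad/s:
pole (1 + j1·1) = 1 + j1 → |·| ≈ 1.4142, ∠ ≈ 45.00°
|G| = 1000 · 1 / (1.4142) ≈ 707.11
Gain = 20 log₁₀(707.11) ≈ 56.99 dB
∠G = (0°) − (45.00°) = -45.00°

At ω = 10 rad/s:
pole (1 + j10·1) = 1 + j10 → |·| ≈ 10.05, ∠ ≈ 84.29°
|G| = 1000 · 1 / (10.05) ≈ 99.502
Gain = 20 log₁₀(99.502) ≈ 39.96 dB
∠G = (0°) − (84.29°) = -84.29°

ω = 1: 57.0 dB, -45.0°; ω = 10: 40.0 dB, -84.3°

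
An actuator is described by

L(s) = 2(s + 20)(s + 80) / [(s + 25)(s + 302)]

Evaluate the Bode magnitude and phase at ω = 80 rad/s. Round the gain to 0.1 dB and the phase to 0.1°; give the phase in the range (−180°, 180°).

At s = jω = j80:
zero (s+20): 20 + j80 → |·| = √(20²+80²) = √6800 ≈ 82.462, ∠ = arctan(80/20) ≈ 75.96°
zero (s+80): 80 + j80 → |·| = √(80²+80²) = √12800 ≈ 113.14, ∠ = arctan(80/80) ≈ 45.00°
pole (s+25): 25 + j80 → |·| = √(25²+80²) = √7025 ≈ 83.815, ∠ = arctan(80/25) ≈ 72.65°
pole (s+302): 302 + j80 → |·| = √(302²+80²) = √97604 ≈ 312.42, ∠ = arctan(80/302) ≈ 14.84°
|L| = 2 · 9329.8 / 26185 ≈ 0.71261
Gain = 20 log₁₀(0.71261) ≈ -2.94 dB
∠L = 120.96° − 87.49° = 33.47°

-2.9 dB, 33.5°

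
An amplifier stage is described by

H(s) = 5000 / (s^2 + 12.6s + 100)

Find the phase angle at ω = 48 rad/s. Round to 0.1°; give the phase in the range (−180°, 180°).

-164.7°

At s = jω = j48:
quadratic: (j48)² + 12.6·j48 + 100 = -2204 + j604.8 → |·| ≈ 2285.5, ∠ ≈ 164.66°
∠H = 0.00° − 164.66° = -164.66°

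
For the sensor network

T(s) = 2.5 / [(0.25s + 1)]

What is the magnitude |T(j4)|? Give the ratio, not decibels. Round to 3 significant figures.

At ω = 4 rad/s:
pole (1 + j4·0.25) = 1 + j1 → |·| ≈ 1.4142, ∠ ≈ 45.00°
|T| = 2.5 · 1 / (1.4142) ≈ 1.7678

1.77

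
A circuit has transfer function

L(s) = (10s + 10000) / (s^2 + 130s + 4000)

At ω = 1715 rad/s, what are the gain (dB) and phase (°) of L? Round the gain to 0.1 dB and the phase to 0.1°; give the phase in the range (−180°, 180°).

-43.4 dB, -115.9°

Substitute s = j1715:
Numerator: 10(j1715) + 10000 = 10000 + j17150
Denominator: (j1715)^2 + 130(j1715) + 4000 = -2937225 + j222950
|N| = √(10000² + 17150²) ≈ 19853, ∠N ≈ 59.75°
|D| = √(2937225² + 222950²) ≈ 2.9457e+06, ∠D ≈ 175.66°
|L| = 19853 / 2.9457e+06 ≈ 0.0067397
Gain = 20 log₁₀(0.0067397) ≈ -43.43 dB
∠L = 59.75° − 175.66° = -115.91°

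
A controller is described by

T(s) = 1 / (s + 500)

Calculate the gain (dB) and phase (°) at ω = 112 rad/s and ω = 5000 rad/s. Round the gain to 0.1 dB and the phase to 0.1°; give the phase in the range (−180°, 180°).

At s = jω = j112:
pole (s+500): 500 + j112 → |·| = √(500²+112²) = √262544 ≈ 512.39, ∠ = arctan(112/500) ≈ 12.63°
|T| = 1 / 512.39 ≈ 0.0019516
Gain = 20 log₁₀(0.0019516) ≈ -54.19 dB
∠T = 0.00° − 12.63° = -12.63°

At s = jω = j5000:
pole (s+500): 500 + j5000 → |·| = √(500²+5000²) = √25250000 ≈ 5024.9, ∠ = arctan(5000/500) ≈ 84.29°
|T| = 1 / 5024.9 ≈ 0.00019901
Gain = 20 log₁₀(0.00019901) ≈ -74.02 dB
∠T = 0.00° − 84.29° = -84.29°

ω = 112: -54.2 dB, -12.6°; ω = 5000: -74.0 dB, -84.3°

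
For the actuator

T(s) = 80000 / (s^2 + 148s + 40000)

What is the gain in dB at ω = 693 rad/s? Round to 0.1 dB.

-15.0 dB

At s = jω = j693:
quadratic: (j693)² + 148·j693 + 40000 = -440249 + j102564 → |·| ≈ 4.5204e+05, ∠ ≈ 166.89°
|T| = 80000 / 4.5204e+05 ≈ 0.17698
Gain = 20 log₁₀(0.17698) ≈ -15.04 dB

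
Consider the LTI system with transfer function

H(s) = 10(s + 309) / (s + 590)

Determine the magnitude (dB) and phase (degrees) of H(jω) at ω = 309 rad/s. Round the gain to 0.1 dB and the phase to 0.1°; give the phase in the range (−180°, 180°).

At s = jω = j309:
zero (s+309): 309 + j309 → |·| = √(309²+309²) = √190962 ≈ 436.99, ∠ = arctan(309/309) ≈ 45.00°
pole (s+590): 590 + j309 → |·| = √(590²+309²) = √443581 ≈ 666.02, ∠ = arctan(309/590) ≈ 27.64°
|H| = 10 · 436.99 / 666.02 ≈ 6.5612
Gain = 20 log₁₀(6.5612) ≈ 16.34 dB
∠H = 45.00° − 27.64° = 17.36°

16.3 dB, 17.4°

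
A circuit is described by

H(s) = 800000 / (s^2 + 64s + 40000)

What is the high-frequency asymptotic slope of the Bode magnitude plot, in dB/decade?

-40 dB/decade

Each pole contributes −20 dB/decade at high frequency; each zero contributes +20 dB/decade.
Net: 0 zero(s) − 2 pole(s) → -40 dB/decade.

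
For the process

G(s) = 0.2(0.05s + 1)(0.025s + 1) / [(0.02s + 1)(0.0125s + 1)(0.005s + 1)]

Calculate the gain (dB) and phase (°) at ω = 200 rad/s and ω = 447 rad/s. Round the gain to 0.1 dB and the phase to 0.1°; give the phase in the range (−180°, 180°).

At ω = 200 rad/s:
zero (1 + j200·0.05) = 1 + j10 → |·| ≈ 10.05, ∠ ≈ 84.29°
zero (1 + j200·0.025) = 1 + j5 → |·| ≈ 5.099, ∠ ≈ 78.69°
pole (1 + j200·0.02) = 1 + j4 → |·| ≈ 4.1231, ∠ ≈ 75.96°
pole (1 + j200·0.0125) = 1 + j2.5 → |·| ≈ 2.6926, ∠ ≈ 68.20°
pole (1 + j200·0.005) = 1 + j1 → |·| ≈ 1.4142, ∠ ≈ 45.00°
|G| = 0.2 · 10.05 · 5.099 / (4.1231 · 2.6926 · 1.4142) ≈ 0.65279
Gain = 20 log₁₀(0.65279) ≈ -3.70 dB
∠G = (84.29° + 78.69°) − (75.96° + 68.20° + 45.00°) = -26.18°

At ω = 447 rad/s:
zero (1 + j447·0.05) = 1 + j22.35 → |·| ≈ 22.372, ∠ ≈ 87.44°
zero (1 + j447·0.025) = 1 + j11.175 → |·| ≈ 11.22, ∠ ≈ 84.89°
pole (1 + j447·0.02) = 1 + j8.94 → |·| ≈ 8.9958, ∠ ≈ 83.62°
pole (1 + j447·0.0125) = 1 + j5.5875 → |·| ≈ 5.6763, ∠ ≈ 79.85°
pole (1 + j447·0.005) = 1 + j2.235 → |·| ≈ 2.4485, ∠ ≈ 65.89°
|G| = 0.2 · 22.372 · 11.22 / (8.9958 · 5.6763 · 2.4485) ≈ 0.40153
Gain = 20 log₁₀(0.40153) ≈ -7.93 dB
∠G = (87.44° + 84.89°) − (83.62° + 79.85° + 65.89°) = -57.03°

ω = 200: -3.7 dB, -26.2°; ω = 447: -7.9 dB, -57.0°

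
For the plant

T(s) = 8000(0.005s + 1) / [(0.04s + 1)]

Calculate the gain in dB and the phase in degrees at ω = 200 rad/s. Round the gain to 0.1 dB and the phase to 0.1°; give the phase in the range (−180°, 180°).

At ω = 200 rad/s:
zero (1 + j200·0.005) = 1 + j1 → |·| ≈ 1.4142, ∠ ≈ 45.00°
pole (1 + j200·0.04) = 1 + j8 → |·| ≈ 8.0623, ∠ ≈ 82.87°
|T| = 8000 · 1.4142 / (8.0623) ≈ 1403.3
Gain = 20 log₁₀(1403.3) ≈ 62.94 dB
∠T = (45.00°) − (82.87°) = -37.87°

62.9 dB, -37.9°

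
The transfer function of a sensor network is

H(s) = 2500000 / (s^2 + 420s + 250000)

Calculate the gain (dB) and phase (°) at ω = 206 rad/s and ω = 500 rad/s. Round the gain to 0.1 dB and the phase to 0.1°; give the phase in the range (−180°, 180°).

ω = 206: 20.9 dB, -22.6°; ω = 500: 21.5 dB, -90.0°

At s = jω = j206:
quadratic: (j206)² + 420·j206 + 250000 = 207564 + j86520 → |·| ≈ 2.2487e+05, ∠ ≈ 22.63°
|H| = 2500000 / 2.2487e+05 ≈ 11.118
Gain = 20 log₁₀(11.118) ≈ 20.92 dB
∠H = 0.00° − 22.63° = -22.63°

At s = jω = j500:
quadratic: (j500)² + 420·j500 + 250000 = 0 + j210000 → |·| ≈ 2.1e+05, ∠ ≈ 90.00°
|H| = 2500000 / 2.1e+05 ≈ 11.905
Gain = 20 log₁₀(11.905) ≈ 21.51 dB
∠H = 0.00° − 90.00° = -90.00°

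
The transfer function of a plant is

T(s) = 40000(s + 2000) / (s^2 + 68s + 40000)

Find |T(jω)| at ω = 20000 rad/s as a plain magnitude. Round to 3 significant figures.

2.01

At s = jω = j20000:
zero (s+2000): 2000 + j20000 → |·| = √(2000²+20000²) = √404000000 ≈ 20100, ∠ = arctan(20000/2000) ≈ 84.29°
quadratic: (j20000)² + 68·j20000 + 40000 = -399960000 + j1360000 → |·| ≈ 3.9996e+08, ∠ ≈ 179.81°
|T| = 40000 · 20100 / 3.9996e+08 ≈ 2.0102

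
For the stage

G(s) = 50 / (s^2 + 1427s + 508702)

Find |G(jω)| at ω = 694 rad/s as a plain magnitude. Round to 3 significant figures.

5.05e-05

Substitute s = j694:
Numerator: 50 = 50 + j0
Denominator: (j694)^2 + 1427(j694) + 508702 = 27066 + j990338
|N| = √(50² + 0²) ≈ 50, ∠N ≈ 0.00°
|D| = √(27066² + 990338²) ≈ 9.9071e+05, ∠D ≈ 88.43°
|G| = 50 / 9.9071e+05 ≈ 5.0469e-05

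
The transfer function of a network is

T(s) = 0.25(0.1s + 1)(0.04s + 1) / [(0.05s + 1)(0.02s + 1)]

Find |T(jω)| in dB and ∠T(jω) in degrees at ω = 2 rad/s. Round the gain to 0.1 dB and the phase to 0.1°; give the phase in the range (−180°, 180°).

-11.9 dB, 7.9°

At ω = 2 rad/s:
zero (1 + j2·0.1) = 1 + j0.2 → |·| ≈ 1.0198, ∠ ≈ 11.31°
zero (1 + j2·0.04) = 1 + j0.08 → |·| ≈ 1.0032, ∠ ≈ 4.57°
pole (1 + j2·0.05) = 1 + j0.1 → |·| ≈ 1.005, ∠ ≈ 5.71°
pole (1 + j2·0.02) = 1 + j0.04 → |·| ≈ 1.0008, ∠ ≈ 2.29°
|T| = 0.25 · 1.0198 · 1.0032 / (1.005 · 1.0008) ≈ 0.25429
Gain = 20 log₁₀(0.25429) ≈ -11.89 dB
∠T = (11.31° + 4.57°) − (5.71° + 2.29°) = 7.88°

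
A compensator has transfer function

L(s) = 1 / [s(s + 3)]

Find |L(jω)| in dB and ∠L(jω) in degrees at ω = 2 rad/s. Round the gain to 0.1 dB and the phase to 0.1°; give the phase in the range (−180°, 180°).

At s = jω = j2:
pole (s+3): 3 + j2 → |·| = √(3²+2²) = √13 ≈ 3.6056, ∠ = arctan(2/3) ≈ 33.69°
pole at origin: |s| = 2, ∠ = 90.00° (in denominator)
|L| = 1 / 7.2112 ≈ 0.13867
Gain = 20 log₁₀(0.13867) ≈ -17.16 dB
∠L = 0.00° − 123.69° = -123.69°

-17.2 dB, -123.7°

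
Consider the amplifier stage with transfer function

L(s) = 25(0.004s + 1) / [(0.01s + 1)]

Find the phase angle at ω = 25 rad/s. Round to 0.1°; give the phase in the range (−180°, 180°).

-8.3°

At ω = 25 rad/s:
zero (1 + j25·0.004) = 1 + j0.1 → |·| ≈ 1.005, ∠ ≈ 5.71°
pole (1 + j25·0.01) = 1 + j0.25 → |·| ≈ 1.0308, ∠ ≈ 14.04°
∠L = (5.71°) − (14.04°) = -8.33°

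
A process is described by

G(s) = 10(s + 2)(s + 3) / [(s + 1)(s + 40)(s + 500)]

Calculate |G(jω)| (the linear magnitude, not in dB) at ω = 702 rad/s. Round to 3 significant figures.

0.0116

At s = jω = j702:
zero (s+2): 2 + j702 → |·| = √(2²+702²) = √492808 ≈ 702, ∠ = arctan(702/2) ≈ 89.84°
zero (s+3): 3 + j702 → |·| = √(3²+702²) = √492813 ≈ 702.01, ∠ = arctan(702/3) ≈ 89.76°
pole (s+1): 1 + j702 → |·| = √(1²+702²) = √492805 ≈ 702, ∠ = arctan(702/1) ≈ 89.92°
pole (s+40): 40 + j702 → |·| = √(40²+702²) = √494404 ≈ 703.14, ∠ = arctan(702/40) ≈ 86.74°
pole (s+500): 500 + j702 → |·| = √(500²+702²) = √742804 ≈ 861.86, ∠ = arctan(702/500) ≈ 54.54°
|G| = 10 · 4.9281e+05 / 4.2542e+08 ≈ 0.011584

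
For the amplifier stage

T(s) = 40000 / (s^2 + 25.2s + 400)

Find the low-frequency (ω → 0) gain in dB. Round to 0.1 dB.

T(0) = 40000 / 400 = 100
20 log₁₀(100) ≈ 40.00 dB

40.0 dB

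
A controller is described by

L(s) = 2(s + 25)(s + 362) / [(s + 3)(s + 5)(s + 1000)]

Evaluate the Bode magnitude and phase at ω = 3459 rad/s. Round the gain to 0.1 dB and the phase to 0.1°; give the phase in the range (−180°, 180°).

At s = jω = j3459:
zero (s+25): 25 + j3459 → |·| = √(25²+3459²) = √11965306 ≈ 3459.1, ∠ = arctan(3459/25) ≈ 89.59°
zero (s+362): 362 + j3459 → |·| = √(362²+3459²) = √12095725 ≈ 3477.9, ∠ = arctan(3459/362) ≈ 84.03°
pole (s+3): 3 + j3459 → |·| = √(3²+3459²) = √11964690 ≈ 3459, ∠ = arctan(3459/3) ≈ 89.95°
pole (s+5): 5 + j3459 → |·| = √(5²+3459²) = √11964706 ≈ 3459, ∠ = arctan(3459/5) ≈ 89.92°
pole (s+1000): 1000 + j3459 → |·| = √(1000²+3459²) = √12964681 ≈ 3600.7, ∠ = arctan(3459/1000) ≈ 73.88°
|L| = 2 · 1.203e+07 / 4.3081e+10 ≈ 0.00055848
Gain = 20 log₁₀(0.00055848) ≈ -65.06 dB
∠L = 173.62° − 253.75° = -80.13°

-65.1 dB, -80.1°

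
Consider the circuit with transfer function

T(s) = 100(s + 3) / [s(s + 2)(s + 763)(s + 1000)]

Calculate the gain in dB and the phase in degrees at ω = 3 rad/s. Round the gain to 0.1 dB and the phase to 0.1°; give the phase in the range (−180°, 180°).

At s = jω = j3:
zero (s+3): 3 + j3 → |·| = √(3²+3²) = √18 ≈ 4.2426, ∠ = arctan(3/3) ≈ 45.00°
pole (s+2): 2 + j3 → |·| = √(2²+3²) = √13 ≈ 3.6056, ∠ = arctan(3/2) ≈ 56.31°
pole (s+763): 763 + j3 → |·| = √(763²+3²) = √582178 ≈ 763.01, ∠ = arctan(3/763) ≈ 0.23°
pole (s+1000): 1000 + j3 → |·| = √(1000²+3²) = √1000009 ≈ 1000, ∠ = arctan(3/1000) ≈ 0.17°
pole at origin: |s| = 3, ∠ = 90.00° (in denominator)
|T| = 100 · 4.2426 / 8.2533e+06 ≈ 5.1405e-05
Gain = 20 log₁₀(5.1405e-05) ≈ -85.78 dB
∠T = 45.00° − 146.71° = -101.71°

-85.8 dB, -101.7°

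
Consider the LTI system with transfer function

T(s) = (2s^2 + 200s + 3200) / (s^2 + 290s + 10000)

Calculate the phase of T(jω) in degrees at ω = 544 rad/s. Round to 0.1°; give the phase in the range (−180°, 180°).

Substitute s = j544:
Numerator: 2(j544)^2 + 200(j544) + 3200 = -588672 + j108800
Denominator: (j544)^2 + 290(j544) + 10000 = -285936 + j157760
|N| = √(588672² + 108800²) ≈ 5.9864e+05, ∠N ≈ 169.53°
|D| = √(285936² + 157760²) ≈ 3.2657e+05, ∠D ≈ 151.11°
∠T = 169.53° − 151.11° = 18.42°

18.4°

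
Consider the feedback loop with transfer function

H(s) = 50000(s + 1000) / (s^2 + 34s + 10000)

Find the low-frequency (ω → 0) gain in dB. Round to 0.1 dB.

74.0 dB

H(0) = 50000·1000 / 10000 = 5000
20 log₁₀(5000) ≈ 73.98 dB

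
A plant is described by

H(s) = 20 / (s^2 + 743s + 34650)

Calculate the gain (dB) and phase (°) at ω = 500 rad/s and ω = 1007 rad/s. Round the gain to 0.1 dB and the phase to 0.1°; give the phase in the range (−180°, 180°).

ω = 500: -86.6 dB, -120.1°; ω = 1007: -95.8 dB, -142.6°

Substitute s = j500:
Numerator: 20 = 20 + j0
Denominator: (j500)^2 + 743(j500) + 34650 = -215350 + j371500
|N| = √(20² + 0²) ≈ 20, ∠N ≈ 0.00°
|D| = √(215350² + 371500²) ≈ 4.294e+05, ∠D ≈ 120.10°
|H| = 20 / 4.294e+05 ≈ 4.6577e-05
Gain = 20 log₁₀(4.6577e-05) ≈ -86.64 dB
∠H = 0.00° − 120.10° = -120.10°

Substitute s = j1007:
Numerator: 20 = 20 + j0
Denominator: (j1007)^2 + 743(j1007) + 34650 = -979399 + j748201
|N| = √(20² + 0²) ≈ 20, ∠N ≈ 0.00°
|D| = √(979399² + 748201²) ≈ 1.2325e+06, ∠D ≈ 142.62°
|H| = 20 / 1.2325e+06 ≈ 1.6227e-05
Gain = 20 log₁₀(1.6227e-05) ≈ -95.80 dB
∠H = 0.00° − 142.62° = -142.62°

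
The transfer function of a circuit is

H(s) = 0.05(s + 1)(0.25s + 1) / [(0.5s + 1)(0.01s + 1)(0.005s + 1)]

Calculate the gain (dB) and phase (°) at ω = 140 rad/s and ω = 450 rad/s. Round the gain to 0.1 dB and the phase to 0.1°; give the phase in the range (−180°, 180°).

ω = 140: 4.4 dB, -0.7°; ω = 450: -0.1 dB, -53.9°

At ω = 140 rad/s:
zero (1 + j140·1) = 1 + j140 → |·| ≈ 140, ∠ ≈ 89.59°
zero (1 + j140·0.25) = 1 + j35 → |·| ≈ 35.014, ∠ ≈ 88.36°
pole (1 + j140·0.5) = 1 + j70 → |·| ≈ 70.007, ∠ ≈ 89.18°
pole (1 + j140·0.01) = 1 + j1.4 → |·| ≈ 1.7205, ∠ ≈ 54.46°
pole (1 + j140·0.005) = 1 + j0.7 → |·| ≈ 1.2207, ∠ ≈ 34.99°
|H| = 0.05 · 140 · 35.014 / (70.007 · 1.7205 · 1.2207) ≈ 1.667
Gain = 20 log₁₀(1.667) ≈ 4.44 dB
∠H = (89.59° + 88.36°) − (89.18° + 54.46° + 34.99°) = -0.68°

At ω = 450 rad/s:
zero (1 + j450·1) = 1 + j450 → |·| ≈ 450, ∠ ≈ 89.87°
zero (1 + j450·0.25) = 1 + j112.5 → |·| ≈ 112.5, ∠ ≈ 89.49°
pole (1 + j450·0.5) = 1 + j225 → |·| ≈ 225, ∠ ≈ 89.75°
pole (1 + j450·0.01) = 1 + j4.5 → |·| ≈ 4.6098, ∠ ≈ 77.47°
pole (1 + j450·0.005) = 1 + j2.25 → |·| ≈ 2.4622, ∠ ≈ 66.04°
|H| = 0.05 · 450 · 112.5 / (225 · 4.6098 · 2.4622) ≈ 0.99117
Gain = 20 log₁₀(0.99117) ≈ -0.08 dB
∠H = (89.87° + 89.49°) − (89.75° + 77.47° + 66.04°) = -53.90°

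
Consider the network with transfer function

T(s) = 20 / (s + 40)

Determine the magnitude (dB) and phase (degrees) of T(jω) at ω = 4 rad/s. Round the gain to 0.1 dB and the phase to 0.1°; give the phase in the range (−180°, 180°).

-6.1 dB, -5.7°

Substitute s = j4:
Numerator: 20 = 20 + j0
Denominator: (j4) + 40 = 40 + j4
|N| = √(20² + 0²) ≈ 20, ∠N ≈ 0.00°
|D| = √(40² + 4²) ≈ 40.2, ∠D ≈ 5.71°
|T| = 20 / 40.2 ≈ 0.49751
Gain = 20 log₁₀(0.49751) ≈ -6.06 dB
∠T = 0.00° − 5.71° = -5.71°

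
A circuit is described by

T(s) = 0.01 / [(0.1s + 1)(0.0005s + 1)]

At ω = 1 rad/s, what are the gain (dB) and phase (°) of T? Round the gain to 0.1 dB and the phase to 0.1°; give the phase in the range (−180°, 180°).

At ω = 1 rad/s:
pole (1 + j1·0.1) = 1 + j0.1 → |·| ≈ 1.005, ∠ ≈ 5.71°
pole (1 + j1·0.0005) = 1 + j0.0005 → |·| ≈ 1, ∠ ≈ 0.03°
|T| = 0.01 · 1 / (1.005 · 1) ≈ 0.0099502
Gain = 20 log₁₀(0.0099502) ≈ -40.04 dB
∠T = (0°) − (5.71° + 0.03°) = -5.74°

-40.0 dB, -5.7°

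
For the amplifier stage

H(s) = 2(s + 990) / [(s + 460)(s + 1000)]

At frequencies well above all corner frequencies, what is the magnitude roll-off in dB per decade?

-20 dB/decade

Each pole contributes −20 dB/decade at high frequency; each zero contributes +20 dB/decade.
Net: 1 zero(s) − 2 pole(s) → -20 dB/decade.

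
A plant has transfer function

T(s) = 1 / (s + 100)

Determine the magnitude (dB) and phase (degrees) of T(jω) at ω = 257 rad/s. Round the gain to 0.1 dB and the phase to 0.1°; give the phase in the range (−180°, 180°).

At s = jω = j257:
pole (s+100): 100 + j257 → |·| = √(100²+257²) = √76049 ≈ 275.77, ∠ = arctan(257/100) ≈ 68.74°
|T| = 1 / 275.77 ≈ 0.0036262
Gain = 20 log₁₀(0.0036262) ≈ -48.81 dB
∠T = 0.00° − 68.74° = -68.74°

-48.8 dB, -68.7°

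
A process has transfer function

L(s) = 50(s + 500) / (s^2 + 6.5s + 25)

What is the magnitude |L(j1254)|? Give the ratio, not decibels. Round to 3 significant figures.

At s = jω = j1254:
zero (s+500): 500 + j1254 → |·| = √(500²+1254²) = √1822516 ≈ 1350, ∠ = arctan(1254/500) ≈ 68.26°
quadratic: (j1254)² + 6.5·j1254 + 25 = -1572491 + j8151 → |·| ≈ 1.5725e+06, ∠ ≈ 179.70°
|L| = 50 · 1350 / 1.5725e+06 ≈ 0.042925

0.0429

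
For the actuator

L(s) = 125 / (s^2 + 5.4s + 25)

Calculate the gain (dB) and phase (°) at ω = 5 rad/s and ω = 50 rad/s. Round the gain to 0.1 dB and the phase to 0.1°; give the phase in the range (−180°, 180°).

ω = 5: 13.3 dB, -90.0°; ω = 50: -26.0 dB, -173.8°

At s = jω = j5:
quadratic: (j5)² + 5.4·j5 + 25 = 0 + j27 → |·| ≈ 27, ∠ ≈ 90.00°
|L| = 125 / 27 ≈ 4.6296
Gain = 20 log₁₀(4.6296) ≈ 13.31 dB
∠L = 0.00° − 90.00° = -90.00°

At s = jω = j50:
quadratic: (j50)² + 5.4·j50 + 25 = -2475 + j270 → |·| ≈ 2489.7, ∠ ≈ 173.77°
|L| = 125 / 2489.7 ≈ 0.050207
Gain = 20 log₁₀(0.050207) ≈ -25.98 dB
∠L = 0.00° − 173.77° = -173.77°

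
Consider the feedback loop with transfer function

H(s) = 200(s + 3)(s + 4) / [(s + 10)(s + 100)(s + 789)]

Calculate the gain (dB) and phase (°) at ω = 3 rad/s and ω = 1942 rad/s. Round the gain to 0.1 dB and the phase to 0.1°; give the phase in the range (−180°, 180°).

At s = jω = j3:
zero (s+3): 3 + j3 → |·| = √(3²+3²) = √18 ≈ 4.2426, ∠ = arctan(3/3) ≈ 45.00°
zero (s+4): 4 + j3 → |·| = √(4²+3²) = √25 ≈ 5, ∠ = arctan(3/4) ≈ 36.87°
pole (s+10): 10 + j3 → |·| = √(10²+3²) = √109 ≈ 10.44, ∠ = arctan(3/10) ≈ 16.70°
pole (s+100): 100 + j3 → |·| = √(100²+3²) = √10009 ≈ 100.04, ∠ = arctan(3/100) ≈ 1.72°
pole (s+789): 789 + j3 → |·| = √(789²+3²) = √622530 ≈ 789.01, ∠ = arctan(3/789) ≈ 0.22°
|H| = 200 · 21.213 / 8.2406e+05 ≈ 0.0051484
Gain = 20 log₁₀(0.0051484) ≈ -45.77 dB
∠H = 81.87° − 18.64° = 63.23°

At s = jω = j1942:
zero (s+3): 3 + j1942 → |·| = √(3²+1942²) = √3771373 ≈ 1942, ∠ = arctan(1942/3) ≈ 89.91°
zero (s+4): 4 + j1942 → |·| = √(4²+1942²) = √3771380 ≈ 1942, ∠ = arctan(1942/4) ≈ 89.88°
pole (s+10): 10 + j1942 → |·| = √(10²+1942²) = √3771464 ≈ 1942, ∠ = arctan(1942/10) ≈ 89.70°
pole (s+100): 100 + j1942 → |·| = √(100²+1942²) = √3781364 ≈ 1944.6, ∠ = arctan(1942/100) ≈ 87.05°
pole (s+789): 789 + j1942 → |·| = √(789²+1942²) = √4393885 ≈ 2096.2, ∠ = arctan(1942/789) ≈ 67.89°
|H| = 200 · 3.7714e+06 / 7.9161e+09 ≈ 0.095284
Gain = 20 log₁₀(0.095284) ≈ -20.42 dB
∠H = 179.79° − 244.64° = -64.85°

ω = 3: -45.8 dB, 63.2°; ω = 1942: -20.4 dB, -64.9°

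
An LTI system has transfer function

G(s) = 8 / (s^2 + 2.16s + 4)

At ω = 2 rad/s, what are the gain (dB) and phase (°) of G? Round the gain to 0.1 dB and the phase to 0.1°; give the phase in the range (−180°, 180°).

5.4 dB, -90.0°

At s = jω = j2:
quadratic: (j2)² + 2.16·j2 + 4 = 0 + j4.32 → |·| ≈ 4.32, ∠ ≈ 90.00°
|G| = 8 / 4.32 ≈ 1.8519
Gain = 20 log₁₀(1.8519) ≈ 5.35 dB
∠G = 0.00° − 90.00° = -90.00°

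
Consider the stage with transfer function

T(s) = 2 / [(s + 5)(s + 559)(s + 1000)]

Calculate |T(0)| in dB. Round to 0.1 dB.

T(0) = 2 / (5·559·1000) ≈ 7.1556e-07
20 log₁₀(7.1556e-07) ≈ -122.91 dB

-122.9 dB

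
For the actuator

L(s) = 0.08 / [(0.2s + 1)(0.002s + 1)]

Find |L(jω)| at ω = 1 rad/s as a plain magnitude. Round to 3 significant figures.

0.0784

At ω = 1 rad/s:
pole (1 + j1·0.2) = 1 + j0.2 → |·| ≈ 1.0198, ∠ ≈ 11.31°
pole (1 + j1·0.002) = 1 + j0.002 → |·| ≈ 1, ∠ ≈ 0.11°
|L| = 0.08 · 1 / (1.0198 · 1) ≈ 0.078447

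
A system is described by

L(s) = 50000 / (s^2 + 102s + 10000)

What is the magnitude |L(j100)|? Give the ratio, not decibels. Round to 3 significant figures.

4.90

At s = jω = j100:
quadratic: (j100)² + 102·j100 + 10000 = 0 + j10200 → |·| ≈ 10200, ∠ ≈ 90.00°
|L| = 50000 / 10200 ≈ 4.902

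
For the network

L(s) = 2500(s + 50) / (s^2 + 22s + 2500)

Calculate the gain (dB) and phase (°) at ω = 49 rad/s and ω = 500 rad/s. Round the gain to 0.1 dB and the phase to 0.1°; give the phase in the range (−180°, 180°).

At s = jω = j49:
zero (s+50): 50 + j49 → |·| = √(50²+49²) = √4901 ≈ 70.007, ∠ = arctan(49/50) ≈ 44.42°
quadratic: (j49)² + 22·j49 + 2500 = 99 + j1078 → |·| ≈ 1082.5, ∠ ≈ 84.75°
|L| = 2500 · 70.007 / 1082.5 ≈ 161.68
Gain = 20 log₁₀(161.68) ≈ 44.17 dB
∠L = 44.42° − 84.75° = -40.33°

At s = jω = j500:
zero (s+50): 50 + j500 → |·| = √(50²+500²) = √252500 ≈ 502.49, ∠ = arctan(500/50) ≈ 84.29°
quadratic: (j500)² + 22·j500 + 2500 = -247500 + j11000 → |·| ≈ 2.4774e+05, ∠ ≈ 177.46°
|L| = 2500 · 502.49 / 2.4774e+05 ≈ 5.0707
Gain = 20 log₁₀(5.0707) ≈ 14.10 dB
∠L = 84.29° − 177.46° = -93.17°

ω = 49: 44.2 dB, -40.3°; ω = 500: 14.1 dB, -93.2°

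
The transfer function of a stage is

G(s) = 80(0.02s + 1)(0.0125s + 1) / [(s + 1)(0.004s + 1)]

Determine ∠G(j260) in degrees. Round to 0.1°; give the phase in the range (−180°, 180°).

At ω = 260 rad/s:
zero (1 + j260·0.02) = 1 + j5.2 → |·| ≈ 5.2953, ∠ ≈ 79.11°
zero (1 + j260·0.0125) = 1 + j3.25 → |·| ≈ 3.4004, ∠ ≈ 72.90°
pole (1 + j260·1) = 1 + j260 → |·| ≈ 260, ∠ ≈ 89.78°
pole (1 + j260·0.004) = 1 + j1.04 → |·| ≈ 1.4428, ∠ ≈ 46.12°
∠G = (79.11° + 72.90°) − (89.78° + 46.12°) = 16.11°

16.1°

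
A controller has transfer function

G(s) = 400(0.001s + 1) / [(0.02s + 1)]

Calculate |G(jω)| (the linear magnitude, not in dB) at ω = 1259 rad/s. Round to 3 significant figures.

25.5

At ω = 1259 rad/s:
zero (1 + j1259·0.001) = 1 + j1.259 → |·| ≈ 1.6078, ∠ ≈ 51.54°
pole (1 + j1259·0.02) = 1 + j25.18 → |·| ≈ 25.2, ∠ ≈ 87.73°
|G| = 400 · 1.6078 / (25.2) ≈ 25.521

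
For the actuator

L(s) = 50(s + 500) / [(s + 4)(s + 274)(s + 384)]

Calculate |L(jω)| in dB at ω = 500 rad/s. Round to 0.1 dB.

-74.1 dB

At s = jω = j500:
zero (s+500): 500 + j500 → |·| = √(500²+500²) = √500000 ≈ 707.11, ∠ = arctan(500/500) ≈ 45.00°
pole (s+4): 4 + j500 → |·| = √(4²+500²) = √250016 ≈ 500.02, ∠ = arctan(500/4) ≈ 89.54°
pole (s+274): 274 + j500 → |·| = √(274²+500²) = √325076 ≈ 570.15, ∠ = arctan(500/274) ≈ 61.28°
pole (s+384): 384 + j500 → |·| = √(384²+500²) = √397456 ≈ 630.44, ∠ = arctan(500/384) ≈ 52.48°
|L| = 50 · 707.11 / 1.7973e+08 ≈ 0.00019671
Gain = 20 log₁₀(0.00019671) ≈ -74.12 dB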